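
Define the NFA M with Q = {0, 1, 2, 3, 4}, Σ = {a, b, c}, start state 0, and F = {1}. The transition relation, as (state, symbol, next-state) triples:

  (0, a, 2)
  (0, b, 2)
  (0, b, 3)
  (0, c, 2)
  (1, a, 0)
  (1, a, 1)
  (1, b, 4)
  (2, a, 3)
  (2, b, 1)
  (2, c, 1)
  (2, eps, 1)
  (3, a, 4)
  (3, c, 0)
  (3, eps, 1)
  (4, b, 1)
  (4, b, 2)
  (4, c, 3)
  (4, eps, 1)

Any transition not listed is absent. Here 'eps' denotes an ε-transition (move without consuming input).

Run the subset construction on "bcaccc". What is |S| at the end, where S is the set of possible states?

0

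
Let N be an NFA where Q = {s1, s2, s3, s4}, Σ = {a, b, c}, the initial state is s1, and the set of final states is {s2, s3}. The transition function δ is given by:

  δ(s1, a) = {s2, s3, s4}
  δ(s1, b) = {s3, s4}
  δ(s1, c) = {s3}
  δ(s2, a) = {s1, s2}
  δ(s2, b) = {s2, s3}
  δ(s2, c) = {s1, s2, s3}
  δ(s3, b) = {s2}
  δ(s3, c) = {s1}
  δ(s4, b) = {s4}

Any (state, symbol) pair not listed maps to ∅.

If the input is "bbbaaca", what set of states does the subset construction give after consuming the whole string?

Start in {s1}.
Read 'b': s1→{s3, s4}; now {s3, s4}.
Read 'b': s3→{s2}, s4→{s4}; now {s2, s4}.
Read 'b': s2→{s2, s3}, s4→{s4}; now {s2, s3, s4}.
Read 'a': s2→{s1, s2}, s3→∅, s4→∅; now {s1, s2}.
Read 'a': s1→{s2, s3, s4}, s2→{s1, s2}; now {s1, s2, s3, s4}.
Read 'c': s1→{s3}, s2→{s1, s2, s3}, s3→{s1}, s4→∅; now {s1, s2, s3}.
Read 'a': s1→{s2, s3, s4}, s2→{s1, s2}, s3→∅; now {s1, s2, s3, s4}.

{s1, s2, s3, s4}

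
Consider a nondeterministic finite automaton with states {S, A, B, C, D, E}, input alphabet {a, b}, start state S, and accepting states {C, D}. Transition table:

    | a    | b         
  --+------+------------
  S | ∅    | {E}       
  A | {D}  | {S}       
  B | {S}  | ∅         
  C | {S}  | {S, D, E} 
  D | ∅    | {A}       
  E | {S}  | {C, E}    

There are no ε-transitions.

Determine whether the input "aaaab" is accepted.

Start in {S}.
Read 'a': {S} → ∅.
The set is empty and remains empty for the remaining 4 symbols.
The final set ∅ contains no accepting state.

No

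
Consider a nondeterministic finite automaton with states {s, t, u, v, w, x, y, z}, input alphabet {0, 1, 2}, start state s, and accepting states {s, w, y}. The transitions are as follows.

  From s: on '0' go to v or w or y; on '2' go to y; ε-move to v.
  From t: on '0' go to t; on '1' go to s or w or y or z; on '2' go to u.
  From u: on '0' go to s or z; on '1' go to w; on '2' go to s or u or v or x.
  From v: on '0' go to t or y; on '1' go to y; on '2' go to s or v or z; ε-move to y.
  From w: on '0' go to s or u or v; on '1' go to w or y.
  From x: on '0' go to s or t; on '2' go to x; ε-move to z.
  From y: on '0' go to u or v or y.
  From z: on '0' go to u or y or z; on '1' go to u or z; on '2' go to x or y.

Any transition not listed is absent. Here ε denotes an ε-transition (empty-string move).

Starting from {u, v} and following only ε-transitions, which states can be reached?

Begin with {u, v}.
ε-move v → y; add y.

{u, v, y}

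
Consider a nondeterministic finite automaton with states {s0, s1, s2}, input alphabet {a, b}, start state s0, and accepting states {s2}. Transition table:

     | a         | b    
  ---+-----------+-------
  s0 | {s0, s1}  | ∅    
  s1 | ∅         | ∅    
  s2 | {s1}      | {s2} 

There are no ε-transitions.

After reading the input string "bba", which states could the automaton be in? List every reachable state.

Start in {s0}.
Read 'b': s0→∅; now ∅.
The set is empty and remains empty for the remaining 2 symbols.

∅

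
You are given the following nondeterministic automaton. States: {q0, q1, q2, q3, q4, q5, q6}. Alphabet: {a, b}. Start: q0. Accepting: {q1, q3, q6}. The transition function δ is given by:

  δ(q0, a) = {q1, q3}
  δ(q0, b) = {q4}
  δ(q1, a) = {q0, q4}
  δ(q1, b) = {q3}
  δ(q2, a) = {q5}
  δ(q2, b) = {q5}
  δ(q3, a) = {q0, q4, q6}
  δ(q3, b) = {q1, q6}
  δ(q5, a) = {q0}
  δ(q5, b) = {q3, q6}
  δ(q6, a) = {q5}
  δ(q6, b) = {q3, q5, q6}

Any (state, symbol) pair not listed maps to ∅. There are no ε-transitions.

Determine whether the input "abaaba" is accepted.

Yes

Start in {q0}.
Read 'a': q0→{q1, q3}; now {q1, q3}.
Read 'b': q1→{q3}, q3→{q1, q6}; now {q1, q3, q6}.
Read 'a': q1→{q0, q4}, q3→{q0, q4, q6}, q6→{q5}; now {q0, q4, q5, q6}.
Read 'a': q0→{q1, q3}, q4→∅, q5→{q0}, q6→{q5}; now {q0, q1, q3, q5}.
Read 'b': q0→{q4}, q1→{q3}, q3→{q1, q6}, q5→{q3, q6}; now {q1, q3, q4, q6}.
Read 'a': q1→{q0, q4}, q3→{q0, q4, q6}, q4→∅, q6→{q5}; now {q0, q4, q5, q6}.
The final set {q0, q4, q5, q6} contains the accepting state q6.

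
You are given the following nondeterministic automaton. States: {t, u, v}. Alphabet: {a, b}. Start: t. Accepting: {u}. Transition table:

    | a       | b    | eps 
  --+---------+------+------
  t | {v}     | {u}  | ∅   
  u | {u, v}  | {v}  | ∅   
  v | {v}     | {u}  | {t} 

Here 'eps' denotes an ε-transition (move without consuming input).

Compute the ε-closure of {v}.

{t, v}

Begin with {v}.
ε-move v → t; add t.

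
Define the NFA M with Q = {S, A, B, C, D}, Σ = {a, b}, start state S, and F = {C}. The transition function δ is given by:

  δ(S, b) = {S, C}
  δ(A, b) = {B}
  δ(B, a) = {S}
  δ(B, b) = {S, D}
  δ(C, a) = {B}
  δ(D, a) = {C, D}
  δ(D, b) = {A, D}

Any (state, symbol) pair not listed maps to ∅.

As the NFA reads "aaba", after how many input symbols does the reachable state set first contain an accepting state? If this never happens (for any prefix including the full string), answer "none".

Start in {S}.
Read 'a': S→∅; now ∅.
The set is empty and remains empty for the remaining 3 symbols.
No reachable set along the way intersects F.

none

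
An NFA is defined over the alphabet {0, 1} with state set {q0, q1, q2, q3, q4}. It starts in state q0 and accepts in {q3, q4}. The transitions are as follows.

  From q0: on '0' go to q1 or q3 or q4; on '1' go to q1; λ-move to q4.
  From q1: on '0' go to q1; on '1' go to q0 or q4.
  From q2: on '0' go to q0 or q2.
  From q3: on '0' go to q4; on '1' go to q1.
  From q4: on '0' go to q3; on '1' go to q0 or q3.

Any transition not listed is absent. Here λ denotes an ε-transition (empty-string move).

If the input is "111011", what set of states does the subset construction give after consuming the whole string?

Start: ε-closure({q0}) = {q0, q4}.
Read '1': {q0, q4} → {q0, q1, q3, q4}.
Read '1': {q0, q1, q3, q4} → {q0, q1, q3, q4}.
Read '1': {q0, q1, q3, q4} → {q0, q1, q3, q4}.
Read '0': {q0, q1, q3, q4} → {q1, q3, q4}.
Read '1': {q1, q3, q4} → {q0, q1, q3, q4}.
Read '1': {q0, q1, q3, q4} → {q0, q1, q3, q4}.

{q0, q1, q3, q4}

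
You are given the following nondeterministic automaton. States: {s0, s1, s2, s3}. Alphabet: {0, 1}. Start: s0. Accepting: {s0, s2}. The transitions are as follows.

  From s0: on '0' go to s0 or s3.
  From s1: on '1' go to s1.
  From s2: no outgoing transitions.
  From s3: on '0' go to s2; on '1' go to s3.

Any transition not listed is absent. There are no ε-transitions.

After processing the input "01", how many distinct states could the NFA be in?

Start in {s0}.
Read '0': s0→{s0, s3}; now {s0, s3}.
Read '1': s0→∅, s3→{s3}; now {s3}.
That set has 1 state.

1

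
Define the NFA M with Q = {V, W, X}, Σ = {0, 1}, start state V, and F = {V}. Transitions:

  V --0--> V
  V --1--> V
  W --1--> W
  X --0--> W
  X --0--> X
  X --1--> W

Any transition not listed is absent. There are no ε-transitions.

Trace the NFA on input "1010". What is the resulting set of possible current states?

{V}

Start in {V}.
Read '1': V→{V}; now {V}.
Read '0': V→{V}; now {V}.
Read '1': V→{V}; now {V}.
Read '0': V→{V}; now {V}.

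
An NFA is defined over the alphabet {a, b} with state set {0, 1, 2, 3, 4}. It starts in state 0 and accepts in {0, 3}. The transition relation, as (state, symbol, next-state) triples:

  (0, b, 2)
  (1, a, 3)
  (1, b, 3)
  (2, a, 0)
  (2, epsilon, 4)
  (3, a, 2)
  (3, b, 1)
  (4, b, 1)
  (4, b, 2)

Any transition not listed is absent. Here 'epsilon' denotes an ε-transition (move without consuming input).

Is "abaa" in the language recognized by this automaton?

No

Start in {0}.
Read 'a': 0→∅; now ∅.
The set is empty and remains empty for the remaining 3 symbols.
The final set ∅ contains no accepting state.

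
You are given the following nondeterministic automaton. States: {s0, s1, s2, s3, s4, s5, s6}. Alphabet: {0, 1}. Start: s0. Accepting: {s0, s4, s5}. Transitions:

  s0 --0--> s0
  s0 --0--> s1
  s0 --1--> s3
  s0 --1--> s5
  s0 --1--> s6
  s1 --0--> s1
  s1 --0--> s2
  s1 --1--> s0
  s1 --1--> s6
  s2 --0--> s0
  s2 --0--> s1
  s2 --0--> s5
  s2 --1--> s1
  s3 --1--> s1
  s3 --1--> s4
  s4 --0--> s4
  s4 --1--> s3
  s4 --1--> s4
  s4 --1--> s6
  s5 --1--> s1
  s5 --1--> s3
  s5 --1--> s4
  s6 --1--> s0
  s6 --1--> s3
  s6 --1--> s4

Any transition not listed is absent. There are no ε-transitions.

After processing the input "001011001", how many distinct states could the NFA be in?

6

Start in {s0}.
Read '0': s0→{s0, s1}; now {s0, s1}.
Read '0': s0→{s0, s1}, s1→{s1, s2}; now {s0, s1, s2}.
Read '1': s0→{s3, s5, s6}, s1→{s0, s6}, s2→{s1}; now {s0, s1, s3, s5, s6}.
Read '0': s0→{s0, s1}, s1→{s1, s2}, s3→∅, s5→∅, s6→∅; now {s0, s1, s2}.
Read '1': s0→{s3, s5, s6}, s1→{s0, s6}, s2→{s1}; now {s0, s1, s3, s5, s6}.
Read '1': s0→{s3, s5, s6}, s1→{s0, s6}, s3→{s1, s4}, s5→{s1, s3, s4}, s6→{s0, s3, s4}; now {s0, s1, s3, s4, s5, s6}.
Read '0': s0→{s0, s1}, s1→{s1, s2}, s3→∅, s4→{s4}, s5→∅, s6→∅; now {s0, s1, s2, s4}.
Read '0': s0→{s0, s1}, s1→{s1, s2}, s2→{s0, s1, s5}, s4→{s4}; now {s0, s1, s2, s4, s5}.
Read '1': s0→{s3, s5, s6}, s1→{s0, s6}, s2→{s1}, s4→{s3, s4, s6}, s5→{s1, s3, s4}; now {s0, s1, s3, s4, s5, s6}.
That set has 6 states.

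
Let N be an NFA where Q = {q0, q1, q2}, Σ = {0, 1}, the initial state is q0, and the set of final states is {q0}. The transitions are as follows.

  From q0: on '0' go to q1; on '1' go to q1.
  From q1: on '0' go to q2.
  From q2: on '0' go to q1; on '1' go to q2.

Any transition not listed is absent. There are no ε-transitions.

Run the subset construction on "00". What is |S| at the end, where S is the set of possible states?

Start in {q0}.
Read '0': {q0} → {q1}.
Read '0': {q1} → {q2}.
That set has 1 state.

1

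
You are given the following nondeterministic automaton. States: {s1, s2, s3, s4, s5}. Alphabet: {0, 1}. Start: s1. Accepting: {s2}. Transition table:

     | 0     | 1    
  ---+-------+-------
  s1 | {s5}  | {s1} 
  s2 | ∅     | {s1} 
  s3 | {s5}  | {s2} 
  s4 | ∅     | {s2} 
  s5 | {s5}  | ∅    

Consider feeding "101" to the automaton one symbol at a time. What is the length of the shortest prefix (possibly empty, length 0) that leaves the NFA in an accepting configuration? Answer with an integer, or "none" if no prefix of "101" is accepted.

none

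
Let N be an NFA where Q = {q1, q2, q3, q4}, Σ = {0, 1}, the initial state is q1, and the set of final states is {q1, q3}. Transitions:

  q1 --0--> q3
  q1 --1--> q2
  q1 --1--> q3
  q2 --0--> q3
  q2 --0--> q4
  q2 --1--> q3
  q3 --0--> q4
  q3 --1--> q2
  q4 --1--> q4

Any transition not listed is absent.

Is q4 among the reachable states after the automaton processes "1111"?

No

Start in {q1}.
Read '1': {q1} → {q2, q3}.
Read '1': {q2, q3} → {q2, q3}.
Read '1': {q2, q3} → {q2, q3}.
Read '1': {q2, q3} → {q2, q3}.
State q4 is not in {q2, q3}.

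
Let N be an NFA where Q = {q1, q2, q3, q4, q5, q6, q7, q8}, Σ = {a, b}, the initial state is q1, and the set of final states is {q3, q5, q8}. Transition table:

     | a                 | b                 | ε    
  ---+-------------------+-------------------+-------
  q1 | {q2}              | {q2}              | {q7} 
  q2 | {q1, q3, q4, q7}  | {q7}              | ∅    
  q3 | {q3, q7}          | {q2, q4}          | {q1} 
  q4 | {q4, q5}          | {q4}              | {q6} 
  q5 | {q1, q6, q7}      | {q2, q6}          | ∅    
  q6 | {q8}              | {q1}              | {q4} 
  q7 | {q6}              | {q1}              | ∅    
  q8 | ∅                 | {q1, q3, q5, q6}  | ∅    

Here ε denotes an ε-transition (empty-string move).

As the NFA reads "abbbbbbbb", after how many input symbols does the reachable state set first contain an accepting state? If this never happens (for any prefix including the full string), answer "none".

none

Start: ε-closure({q1}) = {q1, q7}.
Read 'a': q1→{q2}, q7→{q6}; union {q2, q6}; ε-closure = {q2, q4, q6}.
Read 'b': q2→{q7}, q4→{q4}, q6→{q1}; union {q1, q4, q7}; ε-closure = {q1, q4, q6, q7}.
Read 'b': q1→{q2}, q4→{q4}, q6→{q1}, q7→{q1}; union {q1, q2, q4}; ε-closure = {q1, q2, q4, q6, q7}.
Read 'b': q1→{q2}, q2→{q7}, q4→{q4}, q6→{q1}, q7→{q1}; union {q1, q2, q4, q7}; ε-closure = {q1, q2, q4, q6, q7}.
Read 'b': q1→{q2}, q2→{q7}, q4→{q4}, q6→{q1}, q7→{q1}; union {q1, q2, q4, q7}; ε-closure = {q1, q2, q4, q6, q7}.
Read 'b': q1→{q2}, q2→{q7}, q4→{q4}, q6→{q1}, q7→{q1}; union {q1, q2, q4, q7}; ε-closure = {q1, q2, q4, q6, q7}.
Read 'b': q1→{q2}, q2→{q7}, q4→{q4}, q6→{q1}, q7→{q1}; union {q1, q2, q4, q7}; ε-closure = {q1, q2, q4, q6, q7}.
Read 'b': q1→{q2}, q2→{q7}, q4→{q4}, q6→{q1}, q7→{q1}; union {q1, q2, q4, q7}; ε-closure = {q1, q2, q4, q6, q7}.
Read 'b': q1→{q2}, q2→{q7}, q4→{q4}, q6→{q1}, q7→{q1}; union {q1, q2, q4, q7}; ε-closure = {q1, q2, q4, q6, q7}.
No reachable set along the way intersects F.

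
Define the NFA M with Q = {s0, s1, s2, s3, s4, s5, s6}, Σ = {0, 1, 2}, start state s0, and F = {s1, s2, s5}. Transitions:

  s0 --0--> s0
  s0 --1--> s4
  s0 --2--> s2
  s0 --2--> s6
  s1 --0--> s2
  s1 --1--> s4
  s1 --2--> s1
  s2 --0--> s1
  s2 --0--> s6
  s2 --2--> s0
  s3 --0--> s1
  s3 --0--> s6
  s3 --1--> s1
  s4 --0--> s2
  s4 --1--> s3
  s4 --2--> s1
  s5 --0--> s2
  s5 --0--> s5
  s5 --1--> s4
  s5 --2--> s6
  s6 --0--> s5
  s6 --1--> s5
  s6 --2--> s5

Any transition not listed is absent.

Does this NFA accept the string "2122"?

Yes

Start in {s0}.
Read '2': {s0} → {s2, s6}.
Read '1': {s2, s6} → {s5}.
Read '2': {s5} → {s6}.
Read '2': {s6} → {s5}.
The final set {s5} contains the accepting state s5.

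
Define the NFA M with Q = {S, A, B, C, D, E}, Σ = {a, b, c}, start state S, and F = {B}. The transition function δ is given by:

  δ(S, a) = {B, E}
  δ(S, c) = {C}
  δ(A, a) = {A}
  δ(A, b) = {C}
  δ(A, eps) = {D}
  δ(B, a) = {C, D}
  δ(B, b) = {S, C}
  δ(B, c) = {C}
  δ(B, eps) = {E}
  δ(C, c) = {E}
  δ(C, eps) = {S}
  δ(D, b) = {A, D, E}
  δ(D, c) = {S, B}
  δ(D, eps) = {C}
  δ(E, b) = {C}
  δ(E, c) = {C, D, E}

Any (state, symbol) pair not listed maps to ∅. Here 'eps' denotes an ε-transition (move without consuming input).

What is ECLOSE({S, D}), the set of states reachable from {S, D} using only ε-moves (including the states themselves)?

Begin with {S, D}.
ε-move D → C; add C.

{S, C, D}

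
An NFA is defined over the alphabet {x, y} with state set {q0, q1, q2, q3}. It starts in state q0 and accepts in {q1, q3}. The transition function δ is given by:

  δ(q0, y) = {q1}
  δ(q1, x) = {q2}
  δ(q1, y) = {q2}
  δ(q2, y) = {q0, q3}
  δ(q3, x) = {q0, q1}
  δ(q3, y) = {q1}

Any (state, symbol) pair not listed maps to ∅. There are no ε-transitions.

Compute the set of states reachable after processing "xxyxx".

Start in {q0}.
Read 'x': q0→∅; now ∅.
The set is empty and remains empty for the remaining 4 symbols.

∅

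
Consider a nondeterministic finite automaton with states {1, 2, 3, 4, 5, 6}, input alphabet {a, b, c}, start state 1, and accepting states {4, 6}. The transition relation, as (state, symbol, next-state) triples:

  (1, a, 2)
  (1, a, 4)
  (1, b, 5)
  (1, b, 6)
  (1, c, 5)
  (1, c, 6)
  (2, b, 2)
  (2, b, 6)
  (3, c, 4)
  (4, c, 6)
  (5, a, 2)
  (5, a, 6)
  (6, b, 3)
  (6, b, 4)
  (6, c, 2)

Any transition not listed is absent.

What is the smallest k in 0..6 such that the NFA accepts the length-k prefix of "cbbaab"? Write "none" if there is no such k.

1

Start in {1}.
Read 'c': 1→{5, 6}; now {5, 6}.
None of the earlier sets intersect F, but {5, 6} does.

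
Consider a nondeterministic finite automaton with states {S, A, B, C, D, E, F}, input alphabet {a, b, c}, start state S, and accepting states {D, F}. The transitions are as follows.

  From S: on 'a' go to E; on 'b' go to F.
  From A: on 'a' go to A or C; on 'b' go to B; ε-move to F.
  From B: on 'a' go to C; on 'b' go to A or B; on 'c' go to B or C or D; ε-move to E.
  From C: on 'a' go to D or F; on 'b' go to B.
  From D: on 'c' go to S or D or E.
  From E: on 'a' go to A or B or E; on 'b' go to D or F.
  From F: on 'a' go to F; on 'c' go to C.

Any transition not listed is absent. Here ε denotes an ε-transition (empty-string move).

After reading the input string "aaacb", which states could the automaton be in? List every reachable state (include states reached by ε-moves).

{A, B, D, E, F}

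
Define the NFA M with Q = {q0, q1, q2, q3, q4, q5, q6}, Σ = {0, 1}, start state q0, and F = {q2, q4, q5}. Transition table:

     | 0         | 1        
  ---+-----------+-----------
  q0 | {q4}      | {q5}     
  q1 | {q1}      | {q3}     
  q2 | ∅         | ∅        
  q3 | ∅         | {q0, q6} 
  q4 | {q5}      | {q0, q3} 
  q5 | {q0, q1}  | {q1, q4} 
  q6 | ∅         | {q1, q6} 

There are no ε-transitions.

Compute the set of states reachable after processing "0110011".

Start in {q0}.
Read '0': q0→{q4}; now {q4}.
Read '1': q4→{q0, q3}; now {q0, q3}.
Read '1': q0→{q5}, q3→{q0, q6}; now {q0, q5, q6}.
Read '0': q0→{q4}, q5→{q0, q1}, q6→∅; now {q0, q1, q4}.
Read '0': q0→{q4}, q1→{q1}, q4→{q5}; now {q1, q4, q5}.
Read '1': q1→{q3}, q4→{q0, q3}, q5→{q1, q4}; now {q0, q1, q3, q4}.
Read '1': q0→{q5}, q1→{q3}, q3→{q0, q6}, q4→{q0, q3}; now {q0, q3, q5, q6}.

{q0, q3, q5, q6}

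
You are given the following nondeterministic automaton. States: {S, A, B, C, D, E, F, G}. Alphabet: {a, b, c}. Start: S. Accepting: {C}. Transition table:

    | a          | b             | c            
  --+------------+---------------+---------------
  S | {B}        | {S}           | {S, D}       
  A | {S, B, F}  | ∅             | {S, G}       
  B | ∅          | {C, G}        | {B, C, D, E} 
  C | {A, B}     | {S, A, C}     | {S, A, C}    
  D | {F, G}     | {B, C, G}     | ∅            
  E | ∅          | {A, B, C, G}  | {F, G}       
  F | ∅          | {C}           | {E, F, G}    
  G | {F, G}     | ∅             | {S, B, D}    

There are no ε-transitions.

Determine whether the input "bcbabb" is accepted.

Start in {S}.
Read 'b': {S} → {S}.
Read 'c': {S} → {S, D}.
Read 'b': {S, D} → {S, B, C, G}.
Read 'a': {S, B, C, G} → {A, B, F, G}.
Read 'b': {A, B, F, G} → {C, G}.
Read 'b': {C, G} → {S, A, C}.
The final set {S, A, C} contains the accepting state C.

Yes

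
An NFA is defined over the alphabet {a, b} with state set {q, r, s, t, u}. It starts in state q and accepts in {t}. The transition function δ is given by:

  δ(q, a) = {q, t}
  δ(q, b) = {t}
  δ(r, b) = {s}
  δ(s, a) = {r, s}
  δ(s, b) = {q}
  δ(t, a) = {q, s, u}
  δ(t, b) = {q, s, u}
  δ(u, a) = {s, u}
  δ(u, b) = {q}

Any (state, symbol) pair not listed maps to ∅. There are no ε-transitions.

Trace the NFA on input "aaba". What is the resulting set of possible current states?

Start in {q}.
Read 'a': {q} → {q, t}.
Read 'a': {q, t} → {q, s, t, u}.
Read 'b': {q, s, t, u} → {q, s, t, u}.
Read 'a': {q, s, t, u} → {q, r, s, t, u}.

{q, r, s, t, u}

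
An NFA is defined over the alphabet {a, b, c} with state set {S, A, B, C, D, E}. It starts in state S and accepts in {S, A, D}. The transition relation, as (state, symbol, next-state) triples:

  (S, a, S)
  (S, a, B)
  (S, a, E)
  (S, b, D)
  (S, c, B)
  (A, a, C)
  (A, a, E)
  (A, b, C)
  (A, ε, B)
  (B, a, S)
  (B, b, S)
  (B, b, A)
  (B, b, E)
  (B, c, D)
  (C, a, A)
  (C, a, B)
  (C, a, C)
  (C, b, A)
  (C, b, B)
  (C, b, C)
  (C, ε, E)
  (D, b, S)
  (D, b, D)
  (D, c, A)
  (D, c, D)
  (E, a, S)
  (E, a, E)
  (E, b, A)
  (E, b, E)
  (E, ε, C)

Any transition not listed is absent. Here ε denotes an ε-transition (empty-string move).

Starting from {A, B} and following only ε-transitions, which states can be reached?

Begin with {A, B}.
No ε-moves leave this set, so the closure equals the set itself.

{A, B}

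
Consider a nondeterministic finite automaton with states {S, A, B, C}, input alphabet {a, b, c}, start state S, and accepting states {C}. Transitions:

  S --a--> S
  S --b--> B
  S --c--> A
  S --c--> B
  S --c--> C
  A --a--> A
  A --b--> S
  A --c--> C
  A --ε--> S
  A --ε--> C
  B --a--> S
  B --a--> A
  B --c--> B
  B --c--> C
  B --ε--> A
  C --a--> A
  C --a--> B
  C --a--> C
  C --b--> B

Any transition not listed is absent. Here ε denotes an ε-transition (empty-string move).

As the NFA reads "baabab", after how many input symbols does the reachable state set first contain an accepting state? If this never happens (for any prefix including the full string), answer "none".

Start in {S}.
Read 'b': S→{B}; union {B}; ε-closure = {S, A, B, C}.
None of the earlier sets intersect F, but {S, A, B, C} does.

1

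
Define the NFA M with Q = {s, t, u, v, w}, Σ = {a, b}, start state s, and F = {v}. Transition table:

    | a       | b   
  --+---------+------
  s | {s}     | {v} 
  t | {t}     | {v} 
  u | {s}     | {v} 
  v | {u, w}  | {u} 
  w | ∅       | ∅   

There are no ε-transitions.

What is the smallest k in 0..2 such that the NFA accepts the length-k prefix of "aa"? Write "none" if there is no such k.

Start in {s}.
Read 'a': s→{s}; now {s}.
Read 'a': s→{s}; now {s}.
No reachable set along the way intersects F.

none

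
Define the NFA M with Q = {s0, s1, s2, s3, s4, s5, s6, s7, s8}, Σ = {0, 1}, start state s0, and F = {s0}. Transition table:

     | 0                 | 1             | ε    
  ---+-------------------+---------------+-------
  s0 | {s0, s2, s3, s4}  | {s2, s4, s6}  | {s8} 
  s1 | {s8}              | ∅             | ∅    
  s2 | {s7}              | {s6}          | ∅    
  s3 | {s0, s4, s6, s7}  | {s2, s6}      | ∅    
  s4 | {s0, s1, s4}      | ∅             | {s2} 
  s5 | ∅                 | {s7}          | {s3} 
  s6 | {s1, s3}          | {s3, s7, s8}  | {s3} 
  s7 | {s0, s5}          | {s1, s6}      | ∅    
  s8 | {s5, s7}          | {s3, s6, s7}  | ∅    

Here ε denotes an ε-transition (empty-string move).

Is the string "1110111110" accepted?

Yes

Start: ε-closure({s0}) = {s0, s8}.
Read '1': s0→{s2, s4, s6}, s8→{s3, s6, s7}; now {s2, s3, s4, s6, s7}.
Read '1': s2→{s6}, s3→{s2, s6}, s4→∅, s6→{s3, s7, s8}, s7→{s1, s6}; now {s1, s2, s3, s6, s7, s8}.
Read '1': s1→∅, s2→{s6}, s3→{s2, s6}, s6→{s3, s7, s8}, s7→{s1, s6}, s8→{s3, s6, s7}; now {s1, s2, s3, s6, s7, s8}.
Read '0': s1→{s8}, s2→{s7}, s3→{s0, s4, s6, s7}, s6→{s1, s3}, s7→{s0, s5}, s8→{s5, s7}; union {s0, s1, s3, s4, s5, s6, s7, s8}; ε-closure = {s0, s1, s2, s3, s4, s5, s6, s7, s8}.
Read '1': s0→{s2, s4, s6}, s1→∅, s2→{s6}, s3→{s2, s6}, s4→∅, s5→{s7}, s6→{s3, s7, s8}, s7→{s1, s6}, s8→{s3, s6, s7}; now {s1, s2, s3, s4, s6, s7, s8}.
Read '1': s1→∅, s2→{s6}, s3→{s2, s6}, s4→∅, s6→{s3, s7, s8}, s7→{s1, s6}, s8→{s3, s6, s7}; now {s1, s2, s3, s6, s7, s8}.
Read '1': s1→∅, s2→{s6}, s3→{s2, s6}, s6→{s3, s7, s8}, s7→{s1, s6}, s8→{s3, s6, s7}; now {s1, s2, s3, s6, s7, s8}.
Read '1': s1→∅, s2→{s6}, s3→{s2, s6}, s6→{s3, s7, s8}, s7→{s1, s6}, s8→{s3, s6, s7}; now {s1, s2, s3, s6, s7, s8}.
Read '1': s1→∅, s2→{s6}, s3→{s2, s6}, s6→{s3, s7, s8}, s7→{s1, s6}, s8→{s3, s6, s7}; now {s1, s2, s3, s6, s7, s8}.
Read '0': s1→{s8}, s2→{s7}, s3→{s0, s4, s6, s7}, s6→{s1, s3}, s7→{s0, s5}, s8→{s5, s7}; union {s0, s1, s3, s4, s5, s6, s7, s8}; ε-closure = {s0, s1, s2, s3, s4, s5, s6, s7, s8}.
The final set {s0, s1, s2, s3, s4, s5, s6, s7, s8} contains the accepting state s0.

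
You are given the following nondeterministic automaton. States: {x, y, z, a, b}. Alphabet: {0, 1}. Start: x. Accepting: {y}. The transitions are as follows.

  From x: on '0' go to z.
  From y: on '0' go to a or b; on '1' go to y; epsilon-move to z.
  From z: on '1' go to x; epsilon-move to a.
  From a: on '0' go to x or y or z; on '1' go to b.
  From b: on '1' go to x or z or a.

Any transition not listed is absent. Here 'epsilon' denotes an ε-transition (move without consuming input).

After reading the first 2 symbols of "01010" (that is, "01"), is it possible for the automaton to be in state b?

Start in {x}.
Read '0': {x} → {z, a}.
Read '1': {z, a} → {x, b}.
State b is in {x, b}.

Yes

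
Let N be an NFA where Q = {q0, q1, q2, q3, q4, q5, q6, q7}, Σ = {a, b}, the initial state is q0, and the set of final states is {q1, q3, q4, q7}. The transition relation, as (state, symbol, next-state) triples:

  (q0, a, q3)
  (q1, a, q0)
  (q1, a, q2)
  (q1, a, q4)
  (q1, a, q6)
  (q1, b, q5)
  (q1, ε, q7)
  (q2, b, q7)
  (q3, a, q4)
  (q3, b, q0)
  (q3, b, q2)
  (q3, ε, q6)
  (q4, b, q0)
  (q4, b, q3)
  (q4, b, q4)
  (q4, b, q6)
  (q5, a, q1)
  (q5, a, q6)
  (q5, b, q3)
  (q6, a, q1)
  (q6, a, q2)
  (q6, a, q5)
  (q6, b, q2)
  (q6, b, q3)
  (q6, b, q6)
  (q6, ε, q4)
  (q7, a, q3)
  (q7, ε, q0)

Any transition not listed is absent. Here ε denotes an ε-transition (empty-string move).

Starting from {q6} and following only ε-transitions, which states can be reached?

Begin with {q6}.
ε-move q6 → q4; add q4.

{q4, q6}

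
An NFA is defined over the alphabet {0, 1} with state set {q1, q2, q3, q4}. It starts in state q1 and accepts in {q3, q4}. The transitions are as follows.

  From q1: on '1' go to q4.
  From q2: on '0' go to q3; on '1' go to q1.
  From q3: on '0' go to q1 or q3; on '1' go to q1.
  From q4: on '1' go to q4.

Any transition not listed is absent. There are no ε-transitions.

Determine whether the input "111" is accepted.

Yes

Start in {q1}.
Read '1': {q1} → {q4}.
Read '1': {q4} → {q4}.
Read '1': {q4} → {q4}.
The final set {q4} contains the accepting state q4.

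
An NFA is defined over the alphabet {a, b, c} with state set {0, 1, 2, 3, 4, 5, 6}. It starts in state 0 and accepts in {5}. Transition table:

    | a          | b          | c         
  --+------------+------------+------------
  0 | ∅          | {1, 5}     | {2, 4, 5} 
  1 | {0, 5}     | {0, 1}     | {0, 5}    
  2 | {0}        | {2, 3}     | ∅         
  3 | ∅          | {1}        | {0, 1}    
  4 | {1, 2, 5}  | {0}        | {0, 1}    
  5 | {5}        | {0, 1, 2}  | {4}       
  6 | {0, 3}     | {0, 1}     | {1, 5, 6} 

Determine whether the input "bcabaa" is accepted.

Start in {0}.
Read 'b': 0→{1, 5}; now {1, 5}.
Read 'c': 1→{0, 5}, 5→{4}; now {0, 4, 5}.
Read 'a': 0→∅, 4→{1, 2, 5}, 5→{5}; now {1, 2, 5}.
Read 'b': 1→{0, 1}, 2→{2, 3}, 5→{0, 1, 2}; now {0, 1, 2, 3}.
Read 'a': 0→∅, 1→{0, 5}, 2→{0}, 3→∅; now {0, 5}.
Read 'a': 0→∅, 5→{5}; now {5}.
The final set {5} contains the accepting state 5.

Yes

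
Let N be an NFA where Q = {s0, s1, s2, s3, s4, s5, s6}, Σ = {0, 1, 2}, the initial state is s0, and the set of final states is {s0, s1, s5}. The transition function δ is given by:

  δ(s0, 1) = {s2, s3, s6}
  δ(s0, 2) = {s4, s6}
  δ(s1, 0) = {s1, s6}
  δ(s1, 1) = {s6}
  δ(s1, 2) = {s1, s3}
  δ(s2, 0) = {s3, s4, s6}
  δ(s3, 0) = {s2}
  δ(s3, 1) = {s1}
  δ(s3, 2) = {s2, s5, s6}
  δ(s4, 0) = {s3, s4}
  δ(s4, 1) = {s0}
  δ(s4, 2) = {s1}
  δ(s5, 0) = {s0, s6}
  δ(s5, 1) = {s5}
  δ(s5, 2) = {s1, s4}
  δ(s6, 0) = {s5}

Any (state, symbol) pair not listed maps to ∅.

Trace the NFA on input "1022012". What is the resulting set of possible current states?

Start in {s0}.
Read '1': s0→{s2, s3, s6}; now {s2, s3, s6}.
Read '0': s2→{s3, s4, s6}, s3→{s2}, s6→{s5}; now {s2, s3, s4, s5, s6}.
Read '2': s2→∅, s3→{s2, s5, s6}, s4→{s1}, s5→{s1, s4}, s6→∅; now {s1, s2, s4, s5, s6}.
Read '2': s1→{s1, s3}, s2→∅, s4→{s1}, s5→{s1, s4}, s6→∅; now {s1, s3, s4}.
Read '0': s1→{s1, s6}, s3→{s2}, s4→{s3, s4}; now {s1, s2, s3, s4, s6}.
Read '1': s1→{s6}, s2→∅, s3→{s1}, s4→{s0}, s6→∅; now {s0, s1, s6}.
Read '2': s0→{s4, s6}, s1→{s1, s3}, s6→∅; now {s1, s3, s4, s6}.

{s1, s3, s4, s6}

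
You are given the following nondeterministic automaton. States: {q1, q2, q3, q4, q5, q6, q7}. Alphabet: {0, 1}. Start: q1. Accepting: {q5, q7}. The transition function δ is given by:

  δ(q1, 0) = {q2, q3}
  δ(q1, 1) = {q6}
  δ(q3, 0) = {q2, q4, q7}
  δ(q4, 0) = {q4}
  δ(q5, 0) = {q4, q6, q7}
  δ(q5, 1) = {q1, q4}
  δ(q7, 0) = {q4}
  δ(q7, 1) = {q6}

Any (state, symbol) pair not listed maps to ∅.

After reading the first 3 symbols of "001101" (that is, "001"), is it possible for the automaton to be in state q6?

Start in {q1}.
Read '0': q1→{q2, q3}; now {q2, q3}.
Read '0': q2→∅, q3→{q2, q4, q7}; now {q2, q4, q7}.
Read '1': q2→∅, q4→∅, q7→{q6}; now {q6}.
State q6 is in {q6}.

Yes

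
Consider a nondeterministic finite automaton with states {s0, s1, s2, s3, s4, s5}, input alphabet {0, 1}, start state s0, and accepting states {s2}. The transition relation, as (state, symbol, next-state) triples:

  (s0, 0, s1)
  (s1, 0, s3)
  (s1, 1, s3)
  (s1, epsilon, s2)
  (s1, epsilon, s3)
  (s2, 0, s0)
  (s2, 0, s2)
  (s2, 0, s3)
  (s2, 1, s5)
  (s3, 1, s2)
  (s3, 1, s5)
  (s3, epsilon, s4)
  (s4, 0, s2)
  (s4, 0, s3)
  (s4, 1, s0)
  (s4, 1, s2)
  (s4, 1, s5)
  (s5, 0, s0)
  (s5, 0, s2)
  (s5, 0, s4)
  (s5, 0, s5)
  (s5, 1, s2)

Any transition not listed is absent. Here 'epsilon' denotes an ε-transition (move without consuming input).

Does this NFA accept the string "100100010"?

No

Start in {s0}.
Read '1': {s0} → ∅.
The set is empty and remains empty for the remaining 8 symbols.
The final set ∅ contains no accepting state.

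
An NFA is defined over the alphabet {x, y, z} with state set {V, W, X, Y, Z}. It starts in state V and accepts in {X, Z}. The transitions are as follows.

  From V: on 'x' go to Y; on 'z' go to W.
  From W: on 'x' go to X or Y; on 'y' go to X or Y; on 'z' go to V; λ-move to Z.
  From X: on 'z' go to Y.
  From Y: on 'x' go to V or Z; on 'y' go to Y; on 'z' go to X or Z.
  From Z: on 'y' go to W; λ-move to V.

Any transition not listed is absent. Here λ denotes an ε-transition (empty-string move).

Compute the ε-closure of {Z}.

{V, Z}

Begin with {Z}.
ε-move Z → V; add V.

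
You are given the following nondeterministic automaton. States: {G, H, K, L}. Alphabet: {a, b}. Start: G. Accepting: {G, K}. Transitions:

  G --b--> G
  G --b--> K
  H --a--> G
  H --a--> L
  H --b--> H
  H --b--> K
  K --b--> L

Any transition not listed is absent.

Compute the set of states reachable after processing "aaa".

Start in {G}.
Read 'a': G→∅; now ∅.
The set is empty and remains empty for the remaining 2 symbols.

∅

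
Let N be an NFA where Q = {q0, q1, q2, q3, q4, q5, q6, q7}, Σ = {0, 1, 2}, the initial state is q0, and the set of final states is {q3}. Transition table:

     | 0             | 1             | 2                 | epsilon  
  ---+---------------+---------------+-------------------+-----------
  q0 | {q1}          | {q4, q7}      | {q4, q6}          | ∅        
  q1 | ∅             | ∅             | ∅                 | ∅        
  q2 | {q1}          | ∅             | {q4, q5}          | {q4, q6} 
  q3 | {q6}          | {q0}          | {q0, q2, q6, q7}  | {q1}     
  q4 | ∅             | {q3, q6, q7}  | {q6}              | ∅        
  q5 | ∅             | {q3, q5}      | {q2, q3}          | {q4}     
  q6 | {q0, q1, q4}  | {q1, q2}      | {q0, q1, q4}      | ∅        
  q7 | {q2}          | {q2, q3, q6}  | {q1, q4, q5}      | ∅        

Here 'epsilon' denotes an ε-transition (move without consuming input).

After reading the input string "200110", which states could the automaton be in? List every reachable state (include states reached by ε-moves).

Start in {q0}.
Read '2': {q0} → {q4, q6}.
Read '0': {q4, q6} → {q0, q1, q4}.
Read '0': {q0, q1, q4} → {q1}.
Read '1': {q1} → ∅.
The set is empty and remains empty for the remaining 2 symbols.

∅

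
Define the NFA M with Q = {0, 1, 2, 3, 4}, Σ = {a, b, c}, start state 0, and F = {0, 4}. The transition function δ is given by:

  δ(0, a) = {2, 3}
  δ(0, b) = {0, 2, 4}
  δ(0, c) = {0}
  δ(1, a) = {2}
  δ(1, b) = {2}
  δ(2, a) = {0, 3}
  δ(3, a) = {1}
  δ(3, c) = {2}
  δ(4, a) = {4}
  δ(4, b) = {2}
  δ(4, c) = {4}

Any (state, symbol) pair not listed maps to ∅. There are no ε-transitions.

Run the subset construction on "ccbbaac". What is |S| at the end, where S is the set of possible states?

3

Start in {0}.
Read 'c': {0} → {0}.
Read 'c': {0} → {0}.
Read 'b': {0} → {0, 2, 4}.
Read 'b': {0, 2, 4} → {0, 2, 4}.
Read 'a': {0, 2, 4} → {0, 2, 3, 4}.
Read 'a': {0, 2, 3, 4} → {0, 1, 2, 3, 4}.
Read 'c': {0, 1, 2, 3, 4} → {0, 2, 4}.
That set has 3 states.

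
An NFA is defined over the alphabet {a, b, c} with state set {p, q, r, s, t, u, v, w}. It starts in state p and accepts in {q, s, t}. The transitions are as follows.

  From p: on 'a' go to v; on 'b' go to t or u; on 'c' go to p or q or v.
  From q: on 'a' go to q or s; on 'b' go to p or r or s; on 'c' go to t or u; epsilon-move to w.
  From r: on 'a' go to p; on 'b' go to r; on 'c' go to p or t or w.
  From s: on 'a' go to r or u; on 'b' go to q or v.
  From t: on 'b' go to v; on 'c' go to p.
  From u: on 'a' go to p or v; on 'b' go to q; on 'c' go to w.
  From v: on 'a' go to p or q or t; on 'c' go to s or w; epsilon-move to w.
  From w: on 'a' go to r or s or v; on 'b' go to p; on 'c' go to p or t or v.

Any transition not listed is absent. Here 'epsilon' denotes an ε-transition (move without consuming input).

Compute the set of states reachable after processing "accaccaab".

{p, q, r, s, t, u, v, w}

Start in {p}.
Read 'a': p→{v}; union {v}; ε-closure = {v, w}.
Read 'c': v→{s, w}, w→{p, t, v}; now {p, s, t, v, w}.
Read 'c': p→{p, q, v}, s→∅, t→{p}, v→{s, w}, w→{p, t, v}; now {p, q, s, t, v, w}.
Read 'a': p→{v}, q→{q, s}, s→{r, u}, t→∅, v→{p, q, t}, w→{r, s, v}; union {p, q, r, s, t, u, v}; ε-closure = {p, q, r, s, t, u, v, w}.
Read 'c': p→{p, q, v}, q→{t, u}, r→{p, t, w}, s→∅, t→{p}, u→{w}, v→{s, w}, w→{p, t, v}; now {p, q, s, t, u, v, w}.
Read 'c': p→{p, q, v}, q→{t, u}, s→∅, t→{p}, u→{w}, v→{s, w}, w→{p, t, v}; now {p, q, s, t, u, v, w}.
Read 'a': p→{v}, q→{q, s}, s→{r, u}, t→∅, u→{p, v}, v→{p, q, t}, w→{r, s, v}; union {p, q, r, s, t, u, v}; ε-closure = {p, q, r, s, t, u, v, w}.
Read 'a': p→{v}, q→{q, s}, r→{p}, s→{r, u}, t→∅, u→{p, v}, v→{p, q, t}, w→{r, s, v}; union {p, q, r, s, t, u, v}; ε-closure = {p, q, r, s, t, u, v, w}.
Read 'b': p→{t, u}, q→{p, r, s}, r→{r}, s→{q, v}, t→{v}, u→{q}, v→∅, w→{p}; union {p, q, r, s, t, u, v}; ε-closure = {p, q, r, s, t, u, v, w}.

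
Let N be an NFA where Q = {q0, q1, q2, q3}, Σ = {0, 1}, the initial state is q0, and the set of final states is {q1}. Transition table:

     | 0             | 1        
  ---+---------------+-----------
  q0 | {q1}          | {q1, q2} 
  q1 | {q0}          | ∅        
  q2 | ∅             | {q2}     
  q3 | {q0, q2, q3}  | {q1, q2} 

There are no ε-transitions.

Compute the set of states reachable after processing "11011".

∅

Start in {q0}.
Read '1': {q0} → {q1, q2}.
Read '1': {q1, q2} → {q2}.
Read '0': {q2} → ∅.
The set is empty and remains empty for the remaining 2 symbols.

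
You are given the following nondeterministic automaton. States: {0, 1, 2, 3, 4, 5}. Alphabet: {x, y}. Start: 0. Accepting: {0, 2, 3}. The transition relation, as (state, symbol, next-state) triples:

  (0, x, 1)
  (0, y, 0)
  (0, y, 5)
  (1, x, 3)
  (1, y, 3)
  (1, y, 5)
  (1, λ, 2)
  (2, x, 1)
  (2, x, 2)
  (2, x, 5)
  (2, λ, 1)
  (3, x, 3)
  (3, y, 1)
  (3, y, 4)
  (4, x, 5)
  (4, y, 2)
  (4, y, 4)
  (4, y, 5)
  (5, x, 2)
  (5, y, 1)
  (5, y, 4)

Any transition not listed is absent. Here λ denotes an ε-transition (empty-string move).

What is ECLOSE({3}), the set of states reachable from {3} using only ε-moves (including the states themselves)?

{3}

Begin with {3}.
No ε-moves leave this set, so the closure equals the set itself.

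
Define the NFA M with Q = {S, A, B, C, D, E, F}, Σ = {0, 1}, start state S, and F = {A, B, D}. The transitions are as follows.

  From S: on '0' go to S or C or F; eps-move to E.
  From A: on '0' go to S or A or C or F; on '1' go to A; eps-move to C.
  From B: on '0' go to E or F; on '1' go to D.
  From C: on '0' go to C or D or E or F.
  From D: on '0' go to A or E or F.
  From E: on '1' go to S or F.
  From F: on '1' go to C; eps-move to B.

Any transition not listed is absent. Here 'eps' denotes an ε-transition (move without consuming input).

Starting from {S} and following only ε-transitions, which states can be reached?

Begin with {S}.
ε-move S → E; add E.

{S, E}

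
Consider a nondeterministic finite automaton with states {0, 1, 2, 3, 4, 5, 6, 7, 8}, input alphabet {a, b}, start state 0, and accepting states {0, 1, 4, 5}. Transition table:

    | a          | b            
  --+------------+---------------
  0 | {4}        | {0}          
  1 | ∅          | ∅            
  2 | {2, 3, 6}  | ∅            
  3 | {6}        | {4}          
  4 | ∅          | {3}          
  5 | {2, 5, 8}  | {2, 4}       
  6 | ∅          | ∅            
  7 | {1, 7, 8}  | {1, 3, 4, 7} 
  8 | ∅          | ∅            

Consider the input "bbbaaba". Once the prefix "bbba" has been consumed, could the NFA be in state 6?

No

Start in {0}.
Read 'b': 0→{0}; now {0}.
Read 'b': 0→{0}; now {0}.
Read 'b': 0→{0}; now {0}.
Read 'a': 0→{4}; now {4}.
State 6 is not in {4}.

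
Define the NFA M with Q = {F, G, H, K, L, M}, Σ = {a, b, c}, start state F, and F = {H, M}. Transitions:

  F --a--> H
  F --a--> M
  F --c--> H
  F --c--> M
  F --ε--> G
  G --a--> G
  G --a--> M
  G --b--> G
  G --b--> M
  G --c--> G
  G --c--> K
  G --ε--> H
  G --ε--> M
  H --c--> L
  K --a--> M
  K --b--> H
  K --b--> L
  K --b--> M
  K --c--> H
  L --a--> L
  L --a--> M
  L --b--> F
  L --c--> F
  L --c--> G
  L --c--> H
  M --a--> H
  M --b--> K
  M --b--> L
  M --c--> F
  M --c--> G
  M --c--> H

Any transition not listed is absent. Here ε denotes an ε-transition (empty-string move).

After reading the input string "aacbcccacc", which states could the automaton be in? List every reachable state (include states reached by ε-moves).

{F, G, H, K, L, M}

Start: ε-closure({F}) = {F, G, H, M}.
Read 'a': F→{H, M}, G→{G, M}, H→∅, M→{H}; now {G, H, M}.
Read 'a': G→{G, M}, H→∅, M→{H}; now {G, H, M}.
Read 'c': G→{G, K}, H→{L}, M→{F, G, H}; union {F, G, H, K, L}; ε-closure = {F, G, H, K, L, M}.
Read 'b': F→∅, G→{G, M}, H→∅, K→{H, L, M}, L→{F}, M→{K, L}; now {F, G, H, K, L, M}.
Read 'c': F→{H, M}, G→{G, K}, H→{L}, K→{H}, L→{F, G, H}, M→{F, G, H}; now {F, G, H, K, L, M}.
Read 'c': F→{H, M}, G→{G, K}, H→{L}, K→{H}, L→{F, G, H}, M→{F, G, H}; now {F, G, H, K, L, M}.
Read 'c': F→{H, M}, G→{G, K}, H→{L}, K→{H}, L→{F, G, H}, M→{F, G, H}; now {F, G, H, K, L, M}.
Read 'a': F→{H, M}, G→{G, M}, H→∅, K→{M}, L→{L, M}, M→{H}; now {G, H, L, M}.
Read 'c': G→{G, K}, H→{L}, L→{F, G, H}, M→{F, G, H}; union {F, G, H, K, L}; ε-closure = {F, G, H, K, L, M}.
Read 'c': F→{H, M}, G→{G, K}, H→{L}, K→{H}, L→{F, G, H}, M→{F, G, H}; now {F, G, H, K, L, M}.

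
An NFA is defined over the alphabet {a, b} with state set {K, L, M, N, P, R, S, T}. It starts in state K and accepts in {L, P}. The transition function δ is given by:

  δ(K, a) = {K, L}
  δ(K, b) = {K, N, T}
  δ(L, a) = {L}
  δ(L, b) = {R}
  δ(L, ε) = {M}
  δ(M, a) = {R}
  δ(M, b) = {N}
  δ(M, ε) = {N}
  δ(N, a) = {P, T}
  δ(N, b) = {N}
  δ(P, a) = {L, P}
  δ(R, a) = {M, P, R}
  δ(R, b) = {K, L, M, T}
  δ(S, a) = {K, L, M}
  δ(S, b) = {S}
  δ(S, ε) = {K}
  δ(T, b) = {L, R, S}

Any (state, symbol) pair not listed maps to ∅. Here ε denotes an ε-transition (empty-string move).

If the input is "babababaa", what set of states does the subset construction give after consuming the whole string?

Start in {K}.
Read 'b': K→{K, N, T}; now {K, N, T}.
Read 'a': K→{K, L}, N→{P, T}, T→∅; union {K, L, P, T}; ε-closure = {K, L, M, N, P, T}.
Read 'b': K→{K, N, T}, L→{R}, M→{N}, N→{N}, P→∅, T→{L, R, S}; union {K, L, N, R, S, T}; ε-closure = {K, L, M, N, R, S, T}.
Read 'a': K→{K, L}, L→{L}, M→{R}, N→{P, T}, R→{M, P, R}, S→{K, L, M}, T→∅; union {K, L, M, P, R, T}; ε-closure = {K, L, M, N, P, R, T}.
Read 'b': K→{K, N, T}, L→{R}, M→{N}, N→{N}, P→∅, R→{K, L, M, T}, T→{L, R, S}; now {K, L, M, N, R, S, T}.
Read 'a': K→{K, L}, L→{L}, M→{R}, N→{P, T}, R→{M, P, R}, S→{K, L, M}, T→∅; union {K, L, M, P, R, T}; ε-closure = {K, L, M, N, P, R, T}.
Read 'b': K→{K, N, T}, L→{R}, M→{N}, N→{N}, P→∅, R→{K, L, M, T}, T→{L, R, S}; now {K, L, M, N, R, S, T}.
Read 'a': K→{K, L}, L→{L}, M→{R}, N→{P, T}, R→{M, P, R}, S→{K, L, M}, T→∅; union {K, L, M, P, R, T}; ε-closure = {K, L, M, N, P, R, T}.
Read 'a': K→{K, L}, L→{L}, M→{R}, N→{P, T}, P→{L, P}, R→{M, P, R}, T→∅; union {K, L, M, P, R, T}; ε-closure = {K, L, M, N, P, R, T}.

{K, L, M, N, P, R, T}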